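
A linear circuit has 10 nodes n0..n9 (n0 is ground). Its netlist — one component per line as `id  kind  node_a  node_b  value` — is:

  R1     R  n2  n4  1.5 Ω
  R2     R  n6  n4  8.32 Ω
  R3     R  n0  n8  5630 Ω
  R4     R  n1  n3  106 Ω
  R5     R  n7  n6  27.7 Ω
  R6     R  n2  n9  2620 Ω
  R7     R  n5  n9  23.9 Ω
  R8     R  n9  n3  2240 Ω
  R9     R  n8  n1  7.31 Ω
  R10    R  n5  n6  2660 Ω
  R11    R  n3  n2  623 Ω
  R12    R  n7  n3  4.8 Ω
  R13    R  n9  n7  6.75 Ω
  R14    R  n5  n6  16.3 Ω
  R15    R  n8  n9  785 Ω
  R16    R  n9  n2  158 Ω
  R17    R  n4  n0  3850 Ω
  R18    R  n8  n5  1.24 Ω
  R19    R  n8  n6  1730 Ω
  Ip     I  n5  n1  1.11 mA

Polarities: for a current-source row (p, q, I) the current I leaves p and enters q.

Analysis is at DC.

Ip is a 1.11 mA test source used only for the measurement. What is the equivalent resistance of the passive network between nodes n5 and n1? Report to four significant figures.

R_eq = 8.015 Ω

Element admittances at DC:
  Y(R1) = 0.6667 S between n2,n4
  Y(R2) = 0.1202 S between n6,n4
  Y(R3) = 0.0001776 S between n0,n8
  Y(R4) = 0.009434 S between n1,n3
  Y(R5) = 0.03610 S between n7,n6
  Y(R6) = 0.0003817 S between n2,n9
  Y(R7) = 0.04184 S between n5,n9
  Y(R8) = 0.0004464 S between n9,n3
  Y(R9) = 0.1368 S between n8,n1
  Y(R10) = 0.0003759 S between n5,n6
  Y(R11) = 0.001605 S between n3,n2
  Y(R12) = 0.2083 S between n7,n3
  Y(R13) = 0.1481 S between n9,n7
  Y(R14) = 0.06135 S between n5,n6
  Y(R15) = 0.001274 S between n8,n9
  Y(R16) = 0.006329 S between n9,n2
  Y(R17) = 0.0002597 S between n4,n0
  Y(R18) = 0.8065 S between n8,n5
  Y(R19) = 0.0005780 S between n8,n6
  Ip: injects 0.00111 A into n1 (from n5)
Assemble and solve the 9×9 MNA system:
  V(n1)=0.008054  V(n2)=-0.0002992  V(n3)=0.0007036  V(n4)=-0.0003056  V(n5)=-0.0008423  V(n6)=-0.0003420  V(n7)=0.0003798  V(n8)=0.0004469  V(n9)=0.0001003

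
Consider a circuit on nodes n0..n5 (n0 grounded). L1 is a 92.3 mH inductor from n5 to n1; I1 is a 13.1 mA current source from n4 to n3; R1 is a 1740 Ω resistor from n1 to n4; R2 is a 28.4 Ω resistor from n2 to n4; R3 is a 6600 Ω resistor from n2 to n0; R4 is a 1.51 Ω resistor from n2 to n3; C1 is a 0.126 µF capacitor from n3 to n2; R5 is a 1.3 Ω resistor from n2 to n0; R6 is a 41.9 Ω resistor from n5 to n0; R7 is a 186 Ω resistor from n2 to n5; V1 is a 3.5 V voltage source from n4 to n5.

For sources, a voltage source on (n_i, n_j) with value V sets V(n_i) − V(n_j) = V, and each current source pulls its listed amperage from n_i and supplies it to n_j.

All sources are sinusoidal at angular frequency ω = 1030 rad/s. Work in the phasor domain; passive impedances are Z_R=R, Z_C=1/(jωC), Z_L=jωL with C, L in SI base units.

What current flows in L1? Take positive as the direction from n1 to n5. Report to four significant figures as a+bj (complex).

0.002006-0.0001096j A

Apply KCL at each of the 5 non-ground nodes and solve the resulting linear system.
Node n1: branches {L1, R1} → V_1 = -2.064+0.1907j
Node n2: branches {R2, R3, R4, C1, R5, R7} → V_2 = 0.06436+0.000j
Node n3: branches {I1, R4, C1} → V_3 = 0.08414-3.876e-06j
Node n4: branches {I1, R1, R2, V1} → V_4 = 1.425+0.000j
Node n5: branches {L1, R6, R7, V1} → V_5 = -2.075+0.000j
Source currents: i(V1)=-0.06302+0.0001096j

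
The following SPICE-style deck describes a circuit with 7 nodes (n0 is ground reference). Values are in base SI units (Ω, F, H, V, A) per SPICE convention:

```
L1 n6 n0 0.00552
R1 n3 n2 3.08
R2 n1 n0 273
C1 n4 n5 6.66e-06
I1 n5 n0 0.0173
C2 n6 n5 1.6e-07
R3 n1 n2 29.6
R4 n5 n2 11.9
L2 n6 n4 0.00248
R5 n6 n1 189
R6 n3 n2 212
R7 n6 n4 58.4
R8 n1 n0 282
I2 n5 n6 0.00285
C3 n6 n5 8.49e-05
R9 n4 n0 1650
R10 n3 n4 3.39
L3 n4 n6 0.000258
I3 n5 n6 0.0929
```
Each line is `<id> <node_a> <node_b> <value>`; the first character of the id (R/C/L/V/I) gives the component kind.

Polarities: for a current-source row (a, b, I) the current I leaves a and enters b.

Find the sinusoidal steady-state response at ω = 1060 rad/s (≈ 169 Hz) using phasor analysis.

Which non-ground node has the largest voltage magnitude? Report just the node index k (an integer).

Apply KCL at each of the 6 non-ground nodes and solve the resulting linear system.
Node n1: branches {R2, R3, R5, R8} → V_1 = -0.1254+0.1335j
Node n2: branches {R1, R3, R4, R6} → V_2 = -0.1726+0.1979j
Node n3: branches {R1, R6, R10} → V_3 = -0.09367+0.05532j
Node n4: branches {C1, L2, R7, R9, R10, L3} → V_4 = -0.005553-0.1039j
Node n5: branches {C1, I1, C2, R4, I2, C3, I3} → V_5 = -0.5009+0.7825j
Node n6: branches {L1, C2, L2, R5, R7, I2, C3, L3, I3} → V_6 = 0.005262-0.09592j

5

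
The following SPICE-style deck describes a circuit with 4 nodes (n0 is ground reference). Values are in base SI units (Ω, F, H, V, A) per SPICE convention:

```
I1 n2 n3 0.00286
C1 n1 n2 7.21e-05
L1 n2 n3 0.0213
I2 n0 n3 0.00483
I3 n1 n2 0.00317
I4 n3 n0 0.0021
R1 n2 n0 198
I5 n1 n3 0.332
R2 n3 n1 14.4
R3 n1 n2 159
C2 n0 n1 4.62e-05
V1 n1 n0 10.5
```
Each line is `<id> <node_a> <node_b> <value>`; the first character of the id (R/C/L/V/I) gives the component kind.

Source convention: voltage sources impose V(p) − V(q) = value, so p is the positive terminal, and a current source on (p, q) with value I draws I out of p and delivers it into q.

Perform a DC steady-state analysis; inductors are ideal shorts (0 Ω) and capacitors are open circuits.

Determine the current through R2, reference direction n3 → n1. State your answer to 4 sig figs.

0.2449 A

Apply KCL at each of the 3 non-ground nodes and solve the resulting linear system.
Node n1: branches {C1, I3, I5, R2, R3, C2, V1} → V_1 = 10.50
Node n2: branches {I1, C1, L1, I3, R1, R3} → V_2 = 14.03
Node n3: branches {I1, L1, I2, I4, I5, R2} → V_3 = 14.03
Source currents: i(L1)=-0.09271, i(V1)=-0.06811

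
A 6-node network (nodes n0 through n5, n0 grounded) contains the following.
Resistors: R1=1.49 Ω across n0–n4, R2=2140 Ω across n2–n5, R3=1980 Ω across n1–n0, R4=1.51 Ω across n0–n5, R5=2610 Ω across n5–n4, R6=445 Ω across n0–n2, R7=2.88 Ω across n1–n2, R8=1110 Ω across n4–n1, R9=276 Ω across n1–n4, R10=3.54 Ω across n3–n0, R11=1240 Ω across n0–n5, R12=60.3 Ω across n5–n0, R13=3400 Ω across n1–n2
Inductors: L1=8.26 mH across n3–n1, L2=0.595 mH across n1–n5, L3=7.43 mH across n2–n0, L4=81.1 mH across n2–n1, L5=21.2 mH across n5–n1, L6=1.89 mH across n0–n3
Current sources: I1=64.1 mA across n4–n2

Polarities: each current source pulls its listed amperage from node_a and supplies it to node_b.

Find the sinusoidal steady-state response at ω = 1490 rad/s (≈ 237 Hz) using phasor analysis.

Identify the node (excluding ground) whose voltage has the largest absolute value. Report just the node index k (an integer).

MNA unknowns: 5 node voltages V₁..V_5
R1: Y=0.6711+0.000j on G[0,4]
R2: Y=0.0004673+0.000j on G[2,5]
R3: Y=0.0005051+0.000j on G[1,0]
R4: Y=0.6623+0.000j on G[0,5]
L1: Y=0.000-0.08125j on G[3,1]
R5: Y=0.0003831+0.000j on G[5,4]
R6: Y=0.002247+0.000j on G[0,2]
R7: Y=0.3472+0.000j on G[1,2]
R8: Y=0.0009009+0.000j on G[4,1]
L2: Y=0.000-1.128j on G[1,5]
R9: Y=0.003623+0.000j on G[1,4]
R10: Y=0.2825+0.000j on G[3,0]
L3: Y=0.000-0.09033j on G[2,0]
R11: Y=0.0008065+0.000j on G[0,5]
L4: Y=0.000-0.008275j on G[2,1]
R12: Y=0.01658+0.000j on G[5,0]
L5: Y=0.000-0.03166j on G[5,1]
R13: Y=0.0002941+0.000j on G[1,2]
L6: Y=0.000-0.3551j on G[0,3]
I1: z[4]−=0.0641, z[2]+=0.0641
solve → V1=0.05055+0.07012j, V2=0.1998+0.1247j, V3=0.01259+0.004907j, V4=-0.09444+0.0004863j, V5=0.06819+0.03015j

2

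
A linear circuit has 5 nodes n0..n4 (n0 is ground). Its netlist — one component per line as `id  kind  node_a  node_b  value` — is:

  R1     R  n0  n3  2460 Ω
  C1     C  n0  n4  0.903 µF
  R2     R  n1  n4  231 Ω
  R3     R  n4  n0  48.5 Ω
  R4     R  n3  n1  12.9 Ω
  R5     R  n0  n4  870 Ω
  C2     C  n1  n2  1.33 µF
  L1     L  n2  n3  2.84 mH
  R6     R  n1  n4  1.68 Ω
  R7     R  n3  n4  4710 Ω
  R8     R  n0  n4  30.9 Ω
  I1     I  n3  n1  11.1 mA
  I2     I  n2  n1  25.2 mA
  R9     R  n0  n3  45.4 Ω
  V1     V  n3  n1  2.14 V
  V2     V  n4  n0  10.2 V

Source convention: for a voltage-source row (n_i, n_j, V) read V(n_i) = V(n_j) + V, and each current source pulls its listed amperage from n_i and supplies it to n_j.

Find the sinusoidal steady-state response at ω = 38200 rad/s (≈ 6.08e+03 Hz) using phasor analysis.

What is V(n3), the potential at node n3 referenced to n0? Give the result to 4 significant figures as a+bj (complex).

Element admittances at ω=38200 rad/s:
  Y(R1) = 0.0004065+0.000j S between n0,n3
  Y(C1) = 0.000+0.03449j S between n0,n4
  Y(R2) = 0.004329+0.000j S between n1,n4
  Y(R3) = 0.02062+0.000j S between n4,n0
  Y(R4) = 0.07752+0.000j S between n3,n1
  Y(R5) = 0.001149+0.000j S between n0,n4
  Y(C2) = 0.000+0.05081j S between n1,n2
  Y(L1) = 0.000-0.009218j S between n2,n3
  Y(R6) = 0.5952+0.000j S between n1,n4
  Y(R7) = 0.0002123+0.000j S between n3,n4
  Y(R8) = 0.03236+0.000j S between n0,n4
  I1: injects 0.0111 A into n1 (from n3)
  I2: injects 0.0252 A into n1 (from n2)
  Y(R9) = 0.02203+0.000j S between n0,n3
  V1: constraint V(n3)−V(n1) = 2.14
  V2: constraint V(n4)−V(n0) = 10.2
Assemble and solve the 6×6 MNA system:
  V(n1)=9.754+0.000j  V(n2)=9.280+0.6059j  V(n3)=11.89+0.000j  V(n4)=10.20+0.000j
  i(V1)=-0.4386+0.02410j  i(V2)=-0.8190-0.3518j

11.89+0.000j V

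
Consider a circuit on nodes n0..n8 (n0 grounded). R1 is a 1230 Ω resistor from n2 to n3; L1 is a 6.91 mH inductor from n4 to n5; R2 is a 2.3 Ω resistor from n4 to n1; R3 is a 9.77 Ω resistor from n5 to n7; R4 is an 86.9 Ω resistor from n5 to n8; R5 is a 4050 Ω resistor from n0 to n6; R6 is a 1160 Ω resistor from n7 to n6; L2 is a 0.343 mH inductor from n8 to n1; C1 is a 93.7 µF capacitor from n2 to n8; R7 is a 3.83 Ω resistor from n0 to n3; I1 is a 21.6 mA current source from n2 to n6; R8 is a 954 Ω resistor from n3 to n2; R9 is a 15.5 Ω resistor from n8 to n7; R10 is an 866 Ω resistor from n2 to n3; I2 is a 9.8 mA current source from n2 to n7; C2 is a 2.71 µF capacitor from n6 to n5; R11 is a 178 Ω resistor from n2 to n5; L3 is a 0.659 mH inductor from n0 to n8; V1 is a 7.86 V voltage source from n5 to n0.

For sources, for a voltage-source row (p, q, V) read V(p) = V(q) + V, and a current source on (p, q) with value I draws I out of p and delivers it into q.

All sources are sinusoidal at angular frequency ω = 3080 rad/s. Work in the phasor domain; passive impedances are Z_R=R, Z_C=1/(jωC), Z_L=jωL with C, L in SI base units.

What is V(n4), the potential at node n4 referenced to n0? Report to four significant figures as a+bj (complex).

MNA unknowns: 8 node voltages V₁..V_8 plus 1 source current (V1)
R1: Y=0.0008130+0.000j on G[2,3]
L1: Y=0.000-0.04699j on G[4,5]
R2: Y=0.4348+0.000j on G[4,1]
R3: Y=0.1024+0.000j on G[5,7]
R4: Y=0.01151+0.000j on G[5,8]
R5: Y=0.0002469+0.000j on G[0,6]
R6: Y=0.0008621+0.000j on G[7,6]
L2: Y=0.000-0.9466j on G[8,1]
C1: Y=0.000+0.2886j on G[2,8]
R7: Y=0.2611+0.000j on G[0,3]
I1: z[2]−=0.0216, z[6]+=0.0216
R8: Y=0.001048+0.000j on G[3,2]
R9: Y=0.06452+0.000j on G[8,7]
R10: Y=0.001155+0.000j on G[2,3]
I2: z[2]−=0.0098, z[7]+=0.0098
C2: Y=0.000+0.008347j on G[6,5]
R11: Y=0.005618+0.000j on G[2,5]
L3: Y=0.000-0.4927j on G[0,8]
V1: row V5−V0=7.86, i_V1 at 5,0
solve → V1=1.077+0.7577j, V2=0.7183+0.7361j, V3=0.008202+0.008406j, V4=1.074+0.02438j, V5=7.860+0.000j, V6=8.160-2.039j, V7=5.181+0.2814j, V8=0.7402+0.7589j
aux → i_V1=-0.3781+0.3630j

1.074+0.02438j V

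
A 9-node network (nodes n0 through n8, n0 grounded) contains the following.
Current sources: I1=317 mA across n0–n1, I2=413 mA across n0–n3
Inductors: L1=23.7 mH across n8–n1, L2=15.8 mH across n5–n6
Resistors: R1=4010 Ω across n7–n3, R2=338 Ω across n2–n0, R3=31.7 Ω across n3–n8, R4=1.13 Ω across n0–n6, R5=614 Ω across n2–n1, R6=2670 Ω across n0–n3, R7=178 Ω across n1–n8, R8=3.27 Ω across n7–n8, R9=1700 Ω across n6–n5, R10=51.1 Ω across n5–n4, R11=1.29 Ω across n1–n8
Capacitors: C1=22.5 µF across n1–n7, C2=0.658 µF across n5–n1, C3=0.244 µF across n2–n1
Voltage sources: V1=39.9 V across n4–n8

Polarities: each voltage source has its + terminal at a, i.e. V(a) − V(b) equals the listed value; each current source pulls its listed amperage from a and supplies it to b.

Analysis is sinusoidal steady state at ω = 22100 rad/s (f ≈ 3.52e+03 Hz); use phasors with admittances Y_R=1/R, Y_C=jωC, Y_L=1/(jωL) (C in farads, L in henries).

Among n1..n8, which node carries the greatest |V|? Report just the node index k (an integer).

MNA unknowns: 8 node voltages V₁..V_8 plus 1 source current (V1)
I1: z[0]−=0.317, z[1]+=0.317
L1: Y=0.000-0.001909j on G[8,1]
R1: Y=0.0002494+0.000j on G[7,3]
R2: Y=0.002959+0.000j on G[2,0]
R3: Y=0.03155+0.000j on G[3,8]
R4: Y=0.8850+0.000j on G[0,6]
R5: Y=0.001629+0.000j on G[2,1]
R6: Y=0.0003745+0.000j on G[0,3]
R7: Y=0.005618+0.000j on G[1,8]
C1: Y=0.000+0.4973j on G[1,7]
R8: Y=0.3058+0.000j on G[7,8]
C2: Y=0.000+0.01454j on G[5,1]
R9: Y=0.0005882+0.000j on G[6,5]
R10: Y=0.01957+0.000j on G[5,4]
C3: Y=0.000+0.005392j on G[2,1]
L2: Y=0.000-0.002864j on G[5,6]
R11: Y=0.7752+0.000j on G[1,8]
I2: z[0]−=0.413, z[3]+=0.413
V1: row V4−V8=39.9, i_V1 at 4,8
solve → V1=153.3+112.8j, V2=75.89+131.0j, V3=164.3+111.5j, V4=193.2+112.8j, V5=174.9+118.7j, V6=0.5016-0.4852j, V7=153.3+112.8j, V8=153.3+112.8j
aux → i_V1=-0.3575+0.1148j

4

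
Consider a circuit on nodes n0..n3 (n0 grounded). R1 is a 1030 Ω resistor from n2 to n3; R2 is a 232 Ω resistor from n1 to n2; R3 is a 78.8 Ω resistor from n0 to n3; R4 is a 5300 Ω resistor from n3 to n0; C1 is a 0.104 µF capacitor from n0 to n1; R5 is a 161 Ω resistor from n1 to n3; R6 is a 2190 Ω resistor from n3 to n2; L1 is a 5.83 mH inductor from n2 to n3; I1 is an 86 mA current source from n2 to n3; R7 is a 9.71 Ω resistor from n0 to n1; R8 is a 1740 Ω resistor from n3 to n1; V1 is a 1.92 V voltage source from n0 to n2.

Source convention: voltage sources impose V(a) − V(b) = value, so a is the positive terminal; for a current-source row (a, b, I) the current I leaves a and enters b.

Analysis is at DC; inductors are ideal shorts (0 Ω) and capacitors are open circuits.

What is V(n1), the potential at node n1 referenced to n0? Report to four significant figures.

-0.1867 V

MNA unknowns: 3 node voltages V₁..V_3 plus 2 source currents (L1, V1)
R1: Y=0.0009709 on G[2,3]
R2: Y=0.004310 on G[1,2]
R3: Y=0.01269 on G[0,3]
R4: Y=0.0001887 on G[3,0]
C1: Y=0.000 on G[0,1]
R5: Y=0.006211 on G[1,3]
R6: Y=0.0004566 on G[3,2]
L1: row V2−V3=0, i_L1 at 2,3
I1: z[2]−=0.086, z[3]+=0.086
R7: Y=0.1030 on G[0,1]
R8: Y=0.0005747 on G[3,1]
V1: row V0−V2=1.92, i_V1 at 0,2
solve → V1=-0.1867, V2=-1.920, V3=-1.920
aux → i_L1=-0.1225, i_V1=-0.04396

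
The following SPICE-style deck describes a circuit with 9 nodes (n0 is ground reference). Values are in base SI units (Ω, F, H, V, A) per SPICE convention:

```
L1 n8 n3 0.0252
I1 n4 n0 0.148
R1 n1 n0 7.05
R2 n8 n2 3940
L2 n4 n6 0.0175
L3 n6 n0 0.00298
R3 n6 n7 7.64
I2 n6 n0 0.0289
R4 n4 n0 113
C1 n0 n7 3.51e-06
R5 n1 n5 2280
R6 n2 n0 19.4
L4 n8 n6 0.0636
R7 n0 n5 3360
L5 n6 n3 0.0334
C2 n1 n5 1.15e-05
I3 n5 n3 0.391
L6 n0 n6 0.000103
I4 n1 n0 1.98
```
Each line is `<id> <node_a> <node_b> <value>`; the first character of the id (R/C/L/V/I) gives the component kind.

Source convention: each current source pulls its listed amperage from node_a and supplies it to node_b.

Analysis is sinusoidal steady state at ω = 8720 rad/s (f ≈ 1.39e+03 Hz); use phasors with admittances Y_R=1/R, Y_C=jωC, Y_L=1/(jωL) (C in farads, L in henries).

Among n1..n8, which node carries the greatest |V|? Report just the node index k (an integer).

3

Element admittances at ω=8720 rad/s:
  Y(L1) = 0.000-0.004551j S between n8,n3
  I1: injects 0.148 A into n0 (from n4)
  Y(R1) = 0.1418+0.000j S between n1,n0
  Y(R2) = 0.0002538+0.000j S between n8,n2
  Y(L2) = 0.000-0.006553j S between n4,n6
  Y(L3) = 0.000-0.03848j S between n6,n0
  Y(R3) = 0.1309+0.000j S between n6,n7
  I2: injects 0.0289 A into n0 (from n6)
  Y(R4) = 0.008850+0.000j S between n4,n0
  Y(C1) = 0.000+0.03061j S between n0,n7
  Y(R5) = 0.0004386+0.000j S between n1,n5
  Y(R6) = 0.05155+0.000j S between n2,n0
  Y(L4) = 0.000-0.001803j S between n8,n6
  Y(R7) = 0.0002976+0.000j S between n0,n5
  Y(L5) = 0.000-0.003433j S between n6,n3
  Y(C2) = 0.000+0.1003j S between n1,n5
  I3: injects 0.391 A into n3 (from n5)
  Y(L6) = 0.000-1.113j S between n0,n6
  I4: injects 1.98 A into n0 (from n1)
Assemble and solve the 8×8 MNA system:
  V(n1)=-16.68-0.008060j  V(n2)=0.01928+0.2904j  V(n3)=2.222+82.88j  V(n4)=-10.69-7.879j  V(n5)=-16.71+3.841j  V(n6)=-0.04710+0.2743j  V(n7)=0.01616+0.2705j  V(n8)=3.935+59.28j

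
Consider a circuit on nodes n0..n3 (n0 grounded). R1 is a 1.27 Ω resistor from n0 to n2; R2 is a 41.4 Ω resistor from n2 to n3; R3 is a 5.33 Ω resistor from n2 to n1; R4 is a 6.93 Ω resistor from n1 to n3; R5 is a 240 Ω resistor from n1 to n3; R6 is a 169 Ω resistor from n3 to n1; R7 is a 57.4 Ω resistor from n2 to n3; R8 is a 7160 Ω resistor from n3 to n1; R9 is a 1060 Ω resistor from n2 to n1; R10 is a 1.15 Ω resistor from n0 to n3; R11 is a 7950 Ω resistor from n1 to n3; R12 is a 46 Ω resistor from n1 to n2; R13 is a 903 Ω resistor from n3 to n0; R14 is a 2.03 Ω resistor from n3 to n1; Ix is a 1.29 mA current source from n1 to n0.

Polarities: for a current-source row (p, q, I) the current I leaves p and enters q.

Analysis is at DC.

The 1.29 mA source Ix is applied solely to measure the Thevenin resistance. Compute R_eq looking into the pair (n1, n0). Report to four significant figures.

MNA unknowns: 3 node voltages V₁..V_3
R1: Y=0.7874 on G[0,2]
R2: Y=0.02415 on G[2,3]
R3: Y=0.1876 on G[2,1]
R4: Y=0.1443 on G[1,3]
R5: Y=0.004167 on G[1,3]
R6: Y=0.005917 on G[3,1]
R7: Y=0.01742 on G[2,3]
R8: Y=0.0001397 on G[3,1]
R9: Y=0.0009434 on G[2,1]
R10: Y=0.8696 on G[0,3]
R11: Y=0.0001258 on G[1,3]
R12: Y=0.02174 on G[1,2]
R13: Y=0.001107 on G[3,0]
R14: Y=0.4926 on G[3,1]
Ix: z[1]−=0.00129, z[0]+=0.00129
solve → V1=-0.002393, V2=-0.0005245, V3=-0.001007

R_eq = 1.855 Ω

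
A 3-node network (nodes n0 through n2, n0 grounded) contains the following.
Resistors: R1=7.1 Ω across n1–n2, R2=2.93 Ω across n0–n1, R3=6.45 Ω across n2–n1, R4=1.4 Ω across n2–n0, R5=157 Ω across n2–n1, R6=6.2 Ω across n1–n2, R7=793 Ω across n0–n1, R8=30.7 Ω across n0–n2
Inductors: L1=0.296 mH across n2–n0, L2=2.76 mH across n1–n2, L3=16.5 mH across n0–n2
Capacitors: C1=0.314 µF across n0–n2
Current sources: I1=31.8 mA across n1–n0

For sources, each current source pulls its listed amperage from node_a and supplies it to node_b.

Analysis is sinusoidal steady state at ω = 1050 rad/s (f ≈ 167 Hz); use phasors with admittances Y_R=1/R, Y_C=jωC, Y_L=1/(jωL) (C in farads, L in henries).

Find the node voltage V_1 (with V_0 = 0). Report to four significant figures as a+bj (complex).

MNA unknowns: 2 node voltages V₁..V_2
R1: Y=0.1408+0.000j on G[1,2]
R2: Y=0.3413+0.000j on G[0,1]
L1: Y=0.000-3.218j on G[2,0]
R3: Y=0.1550+0.000j on G[2,1]
R4: Y=0.7143+0.000j on G[2,0]
R5: Y=0.006369+0.000j on G[2,1]
L2: Y=0.000-0.3451j on G[1,2]
R6: Y=0.1613+0.000j on G[1,2]
L3: Y=0.000-0.05772j on G[0,2]
R7: Y=0.001261+0.000j on G[0,1]
R8: Y=0.03257+0.000j on G[0,2]
C1: Y=0.000+0.0003297j on G[0,2]
I1: z[1]−=0.0318, z[0]+=0.0318
solve → V1=-0.03607-0.01718j, V2=-0.002995-0.005254j

-0.03607-0.01718j V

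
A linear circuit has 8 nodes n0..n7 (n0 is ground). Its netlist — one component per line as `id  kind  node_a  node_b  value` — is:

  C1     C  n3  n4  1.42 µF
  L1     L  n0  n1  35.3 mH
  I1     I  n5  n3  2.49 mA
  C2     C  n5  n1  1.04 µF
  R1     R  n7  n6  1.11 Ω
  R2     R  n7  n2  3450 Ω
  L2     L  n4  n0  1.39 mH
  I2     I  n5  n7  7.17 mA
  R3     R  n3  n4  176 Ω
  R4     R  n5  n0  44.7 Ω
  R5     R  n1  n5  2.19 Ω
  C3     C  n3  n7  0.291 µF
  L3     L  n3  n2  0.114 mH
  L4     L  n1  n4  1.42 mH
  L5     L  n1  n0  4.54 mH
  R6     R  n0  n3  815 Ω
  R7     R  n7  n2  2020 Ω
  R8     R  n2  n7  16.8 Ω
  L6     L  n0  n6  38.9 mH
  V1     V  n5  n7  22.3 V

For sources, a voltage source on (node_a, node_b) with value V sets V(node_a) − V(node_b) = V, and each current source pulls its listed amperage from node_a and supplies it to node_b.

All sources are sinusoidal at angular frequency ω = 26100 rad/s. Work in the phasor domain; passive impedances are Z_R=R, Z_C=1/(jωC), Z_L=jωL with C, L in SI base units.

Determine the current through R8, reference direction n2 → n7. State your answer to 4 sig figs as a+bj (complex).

0.7969-0.02664j A

MNA unknowns: 7 node voltages V₁..V_7 plus 1 source current (V1)
C1: Y=0.000+0.03706j on G[3,4]
L1: Y=0.000-0.001085j on G[0,1]
I1: z[5]−=0.00249, z[3]+=0.00249
C2: Y=0.000+0.02714j on G[5,1]
R1: Y=0.9009+0.000j on G[7,6]
R2: Y=0.0002899+0.000j on G[7,2]
L2: Y=0.000-0.02756j on G[4,0]
I2: z[5]−=0.00717, z[7]+=0.00717
R3: Y=0.005682+0.000j on G[3,4]
R4: Y=0.02237+0.000j on G[5,0]
R5: Y=0.4566+0.000j on G[1,5]
C3: Y=0.000+0.007595j on G[3,7]
L3: Y=0.000-0.3361j on G[3,2]
L4: Y=0.000-0.02698j on G[1,4]
L5: Y=0.000-0.008439j on G[1,0]
R6: Y=0.001227+0.000j on G[0,3]
R7: Y=0.0004950+0.000j on G[7,2]
R8: Y=0.05952+0.000j on G[2,7]
L6: Y=0.000-0.0009849j on G[0,6]
V1: row V5−V7=22.3, i_V1 at 5,7
solve → V1=7.245+8.664j, V2=-0.3933+7.868j, V3=-0.3130+10.27j, V4=5.195-10.19j, V5=8.520+8.316j, V6=-13.79+8.301j, V7=-13.78+8.316j
aux → i_V1=-0.7915-0.06172j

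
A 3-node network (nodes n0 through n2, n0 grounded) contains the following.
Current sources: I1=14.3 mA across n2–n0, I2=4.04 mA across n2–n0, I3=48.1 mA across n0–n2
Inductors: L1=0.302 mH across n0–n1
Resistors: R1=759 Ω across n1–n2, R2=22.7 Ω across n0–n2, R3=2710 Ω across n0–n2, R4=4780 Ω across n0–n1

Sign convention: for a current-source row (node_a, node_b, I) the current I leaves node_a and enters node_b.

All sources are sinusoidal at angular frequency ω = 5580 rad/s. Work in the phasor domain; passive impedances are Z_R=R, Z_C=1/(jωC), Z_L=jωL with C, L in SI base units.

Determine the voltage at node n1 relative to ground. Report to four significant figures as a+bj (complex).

MNA unknowns: 2 node voltages V₁..V_2
I1: z[2]−=0.0143, z[0]+=0.0143
L1: Y=0.000-0.5934j on G[0,1]
R1: Y=0.001318+0.000j on G[1,2]
R2: Y=0.04405+0.000j on G[0,2]
R3: Y=0.0003690+0.000j on G[0,2]
R4: Y=0.0002092+0.000j on G[0,1]
I2: z[2]−=0.00404, z[0]+=0.00404
I3: z[0]−=0.0481, z[2]+=0.0481
solve → V1=3.624e-06+0.001445j, V2=0.6506+4.161e-05j

3.624e-06+0.001445j V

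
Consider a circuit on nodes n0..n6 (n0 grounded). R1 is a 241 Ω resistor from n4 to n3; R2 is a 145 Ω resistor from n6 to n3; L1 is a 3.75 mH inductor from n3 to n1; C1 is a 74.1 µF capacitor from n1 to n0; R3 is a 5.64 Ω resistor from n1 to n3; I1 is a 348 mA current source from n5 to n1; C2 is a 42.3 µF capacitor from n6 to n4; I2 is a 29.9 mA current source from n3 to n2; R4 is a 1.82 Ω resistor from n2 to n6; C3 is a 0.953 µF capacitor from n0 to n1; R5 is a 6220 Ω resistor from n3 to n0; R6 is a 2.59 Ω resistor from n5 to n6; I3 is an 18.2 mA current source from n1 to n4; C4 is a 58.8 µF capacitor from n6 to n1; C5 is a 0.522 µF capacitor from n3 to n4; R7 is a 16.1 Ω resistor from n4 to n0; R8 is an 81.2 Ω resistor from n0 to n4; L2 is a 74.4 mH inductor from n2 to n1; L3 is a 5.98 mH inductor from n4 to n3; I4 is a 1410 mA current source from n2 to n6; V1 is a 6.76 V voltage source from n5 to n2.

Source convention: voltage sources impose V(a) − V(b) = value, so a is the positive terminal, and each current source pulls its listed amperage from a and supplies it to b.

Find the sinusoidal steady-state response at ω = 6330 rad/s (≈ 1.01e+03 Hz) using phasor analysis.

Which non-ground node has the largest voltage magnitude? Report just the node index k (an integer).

2

Element admittances at ω=6330 rad/s:
  Y(R1) = 0.004149+0.000j S between n4,n3
  Y(R2) = 0.006897+0.000j S between n6,n3
  Y(L1) = 0.000-0.04213j S between n3,n1
  Y(C1) = 0.000+0.4691j S between n1,n0
  Y(R3) = 0.1773+0.000j S between n1,n3
  I1: injects 0.348 A into n1 (from n5)
  Y(C2) = 0.000+0.2678j S between n6,n4
  I2: injects 0.0299 A into n2 (from n3)
  Y(R4) = 0.5495+0.000j S between n2,n6
  Y(C3) = 0.000+0.006032j S between n0,n1
  Y(R5) = 0.0001608+0.000j S between n3,n0
  Y(R6) = 0.3861+0.000j S between n5,n6
  I3: injects 0.0182 A into n4 (from n1)
  Y(C4) = 0.000+0.3722j S between n6,n1
  Y(C5) = 0.000+0.003304j S between n3,n4
  Y(R7) = 0.06211+0.000j S between n4,n0
  Y(R8) = 0.01232+0.000j S between n0,n4
  Y(L2) = 0.000-0.002123j S between n2,n1
  Y(L3) = 0.000-0.02642j S between n4,n3
  I4: injects 1.41 A into n6 (from n2)
  V1: constraint V(n5)−V(n2) = 6.76
Assemble and solve the 7×7 MNA system:
  V(n1)=-0.08498-0.06822j  V(n2)=-4.894+0.6753j  V(n3)=-0.1981-0.02335j  V(n4)=-0.4351+0.5425j  V(n5)=1.866+0.6753j  V(n6)=-0.2551+0.6862j
  i(V1)=-1.167+0.004214j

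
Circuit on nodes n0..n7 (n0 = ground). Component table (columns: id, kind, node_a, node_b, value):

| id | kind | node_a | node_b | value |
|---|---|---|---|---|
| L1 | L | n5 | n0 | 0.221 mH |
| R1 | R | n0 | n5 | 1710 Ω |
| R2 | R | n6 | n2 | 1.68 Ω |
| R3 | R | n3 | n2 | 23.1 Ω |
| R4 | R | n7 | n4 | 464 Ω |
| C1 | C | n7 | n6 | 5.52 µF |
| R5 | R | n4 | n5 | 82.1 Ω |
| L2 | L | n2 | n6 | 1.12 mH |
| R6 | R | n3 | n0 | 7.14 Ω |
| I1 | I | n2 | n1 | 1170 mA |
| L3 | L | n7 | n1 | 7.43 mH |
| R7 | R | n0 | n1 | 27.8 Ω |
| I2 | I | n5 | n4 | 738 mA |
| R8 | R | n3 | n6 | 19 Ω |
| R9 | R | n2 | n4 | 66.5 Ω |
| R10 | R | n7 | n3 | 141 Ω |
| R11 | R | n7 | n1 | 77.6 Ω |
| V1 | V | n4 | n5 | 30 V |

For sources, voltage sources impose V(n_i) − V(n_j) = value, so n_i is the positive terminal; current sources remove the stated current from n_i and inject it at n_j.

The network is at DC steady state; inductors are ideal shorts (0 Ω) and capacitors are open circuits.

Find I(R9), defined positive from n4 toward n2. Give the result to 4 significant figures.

0.5835 A

Element admittances at DC:
  L1: short n5↔n0 (DC inductor)
  Y(R1) = 0.0005848 S between n0,n5
  Y(R2) = 0.5952 S between n6,n2
  Y(R3) = 0.04329 S between n3,n2
  Y(R4) = 0.002155 S between n7,n4
  Y(C1) = 0.000 S between n7,n6
  Y(R5) = 0.01218 S between n4,n5
  L2: short n2↔n6 (DC inductor)
  Y(R6) = 0.1401 S between n3,n0
  I1: injects 1.17 A into n1 (from n2)
  L3: short n7↔n1 (DC inductor)
  Y(R7) = 0.03597 S between n0,n1
  I2: injects 0.738 A into n4 (from n5)
  Y(R8) = 0.05263 S between n3,n6
  Y(R9) = 0.01504 S between n2,n4
  Y(R10) = 0.007092 S between n7,n3
  Y(R11) = 0.01289 S between n7,n1
  V1: constraint V(n4)−V(n5) = 30
Assemble and solve the 11×11 MNA system:
  V(n1)=26.88  V(n2)=-8.804  V(n3)=-2.690  V(n4)=30.00  V(n5)=0.000  V(n6)=-8.804  V(n7)=26.88
  i(L1)=-0.5902  i(L2)=-0.3218  i(L3)=-0.2030  i(V1)=-0.2176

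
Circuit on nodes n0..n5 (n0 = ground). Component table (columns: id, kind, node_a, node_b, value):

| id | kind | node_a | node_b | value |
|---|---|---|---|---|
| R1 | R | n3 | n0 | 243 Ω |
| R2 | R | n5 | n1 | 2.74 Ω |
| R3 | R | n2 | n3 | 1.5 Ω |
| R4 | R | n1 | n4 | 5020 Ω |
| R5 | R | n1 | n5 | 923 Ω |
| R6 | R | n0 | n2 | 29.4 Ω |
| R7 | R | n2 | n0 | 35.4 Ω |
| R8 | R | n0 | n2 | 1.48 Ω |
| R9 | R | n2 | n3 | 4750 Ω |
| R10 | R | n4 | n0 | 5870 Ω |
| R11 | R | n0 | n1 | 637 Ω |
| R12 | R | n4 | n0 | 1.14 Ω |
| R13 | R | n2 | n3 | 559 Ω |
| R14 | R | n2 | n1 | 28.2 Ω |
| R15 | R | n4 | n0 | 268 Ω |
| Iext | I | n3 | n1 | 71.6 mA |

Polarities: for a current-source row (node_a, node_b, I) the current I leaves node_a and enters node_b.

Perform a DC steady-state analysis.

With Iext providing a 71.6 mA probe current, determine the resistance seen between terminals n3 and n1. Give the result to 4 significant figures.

R_eq = 28.35 Ω

MNA unknowns: 5 node voltages V₁..V_5
R1: Y=0.004115 on G[3,0]
R2: Y=0.3650 on G[5,1]
R3: Y=0.6667 on G[2,3]
R4: Y=0.0001992 on G[1,4]
R5: Y=0.001083 on G[1,5]
R6: Y=0.03401 on G[0,2]
R7: Y=0.02825 on G[2,0]
R8: Y=0.6757 on G[0,2]
R9: Y=0.0002105 on G[2,3]
R10: Y=0.0001704 on G[4,0]
R11: Y=0.001570 on G[0,1]
R12: Y=0.8772 on G[4,0]
R13: Y=0.001789 on G[2,3]
R14: Y=0.03546 on G[2,1]
R15: Y=0.003731 on G[4,0]
Iext: z[3]−=0.0716, z[1]+=0.0716
solve → V1=1.919, V2=-0.003986, V3=-0.1104, V4=0.0004338, V5=1.919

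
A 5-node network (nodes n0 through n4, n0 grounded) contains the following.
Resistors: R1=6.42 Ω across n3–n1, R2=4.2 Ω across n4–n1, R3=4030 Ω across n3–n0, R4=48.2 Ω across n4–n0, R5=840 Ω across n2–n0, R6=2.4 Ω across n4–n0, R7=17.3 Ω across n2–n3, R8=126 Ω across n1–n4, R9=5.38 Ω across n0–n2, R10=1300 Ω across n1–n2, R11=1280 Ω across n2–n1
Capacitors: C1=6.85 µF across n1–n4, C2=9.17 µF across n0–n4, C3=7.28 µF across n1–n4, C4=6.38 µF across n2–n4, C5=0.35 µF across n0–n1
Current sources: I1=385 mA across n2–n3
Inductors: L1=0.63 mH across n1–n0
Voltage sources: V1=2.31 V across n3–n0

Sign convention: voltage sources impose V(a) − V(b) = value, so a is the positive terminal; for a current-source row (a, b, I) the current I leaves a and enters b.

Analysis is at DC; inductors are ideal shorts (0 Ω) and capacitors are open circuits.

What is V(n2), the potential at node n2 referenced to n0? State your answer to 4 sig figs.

-1.021 V

Apply KCL at each of the 4 non-ground nodes and solve the resulting linear system.
Node n1: branches {R1, R2, C1, R8, L1, C3, C5, R10, R11} → V_1 = 0.000
Node n2: branches {R5, R7, R9, I1, C4, R10, R11} → V_2 = -1.021
Node n3: branches {R1, R3, R7, I1, V1} → V_3 = 2.310
Node n4: branches {R2, R4, R6, C1, R8, C2, C3, C4} → V_4 = 0.000
Source currents: i(L1)=0.3582, i(V1)=-0.1679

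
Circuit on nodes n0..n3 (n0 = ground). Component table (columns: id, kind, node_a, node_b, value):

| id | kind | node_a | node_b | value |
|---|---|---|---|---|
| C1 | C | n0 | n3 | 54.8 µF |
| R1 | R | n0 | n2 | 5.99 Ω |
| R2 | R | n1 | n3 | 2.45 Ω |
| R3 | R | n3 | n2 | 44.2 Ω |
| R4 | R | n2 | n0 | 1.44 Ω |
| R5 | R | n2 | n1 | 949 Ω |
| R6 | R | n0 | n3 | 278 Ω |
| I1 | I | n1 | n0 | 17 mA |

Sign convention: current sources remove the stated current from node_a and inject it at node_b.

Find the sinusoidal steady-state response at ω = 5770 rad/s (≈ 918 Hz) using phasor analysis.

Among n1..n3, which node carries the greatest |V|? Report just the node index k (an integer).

Element admittances at ω=5770 rad/s:
  Y(C1) = 0.000+0.3162j S between n0,n3
  Y(R1) = 0.1669+0.000j S between n0,n2
  Y(R2) = 0.4082+0.000j S between n1,n3
  Y(R3) = 0.02262+0.000j S between n3,n2
  Y(R4) = 0.6944+0.000j S between n2,n0
  Y(R5) = 0.001054+0.000j S between n2,n1
  Y(R6) = 0.003597+0.000j S between n0,n3
  I1: injects 0.017 A into n0 (from n1)
Assemble and solve the 3×3 MNA system:
  V(n1)=-0.04602+0.05312j  V(n2)=-0.0001695+0.001424j  V(n3)=-0.004486+0.05325j

1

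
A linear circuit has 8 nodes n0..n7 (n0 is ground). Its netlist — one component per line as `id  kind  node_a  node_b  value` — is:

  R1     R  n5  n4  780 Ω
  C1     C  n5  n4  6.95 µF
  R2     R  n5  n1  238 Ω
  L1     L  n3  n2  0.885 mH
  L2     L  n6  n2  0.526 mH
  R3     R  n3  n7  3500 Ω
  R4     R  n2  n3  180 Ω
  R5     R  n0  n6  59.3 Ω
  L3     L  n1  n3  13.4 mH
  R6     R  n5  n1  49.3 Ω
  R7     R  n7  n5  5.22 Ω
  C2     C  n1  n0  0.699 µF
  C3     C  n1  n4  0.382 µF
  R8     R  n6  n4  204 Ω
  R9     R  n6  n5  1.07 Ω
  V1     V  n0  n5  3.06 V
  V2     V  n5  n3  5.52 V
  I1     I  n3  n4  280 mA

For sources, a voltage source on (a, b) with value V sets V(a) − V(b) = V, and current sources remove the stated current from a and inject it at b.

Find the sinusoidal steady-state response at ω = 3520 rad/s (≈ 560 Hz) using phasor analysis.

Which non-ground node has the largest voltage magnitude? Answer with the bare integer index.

4

Element admittances at ω=3520 rad/s:
  Y(R1) = 0.001282+0.000j S between n5,n4
  Y(C1) = 0.000+0.02446j S between n5,n4
  Y(R2) = 0.004202+0.000j S between n5,n1
  Y(L1) = 0.000-0.3210j S between n3,n2
  Y(L2) = 0.000-0.5401j S between n6,n2
  Y(R3) = 0.0002857+0.000j S between n3,n7
  Y(R4) = 0.005556+0.000j S between n2,n3
  Y(R5) = 0.01686+0.000j S between n0,n6
  Y(L3) = 0.000-0.02120j S between n1,n3
  Y(R6) = 0.02028+0.000j S between n5,n1
  Y(R7) = 0.1916+0.000j S between n7,n5
  Y(C2) = 0.000+0.002460j S between n1,n0
  Y(C3) = 0.000+0.001345j S between n1,n4
  Y(R8) = 0.004902+0.000j S between n6,n4
  Y(R9) = 0.9346+0.000j S between n6,n5
  V1: constraint V(n0)−V(n5) = 3.06
  V2: constraint V(n5)−V(n3) = 5.52
  I1: injects 0.28 A into n4 (from n3)
Assemble and solve the 9×9 MNA system:
  V(n1)=-5.161+3.732j  V(n2)=-5.221+0.6509j  V(n3)=-8.580+0.000j  V(n4)=-0.5639-10.02j  V(n5)=-3.060+0.000j  V(n6)=-3.231+1.072j  V(n7)=-3.068+0.000j
  i(V1)=-0.06367+0.005385j  i(V2)=-0.02830+1.147j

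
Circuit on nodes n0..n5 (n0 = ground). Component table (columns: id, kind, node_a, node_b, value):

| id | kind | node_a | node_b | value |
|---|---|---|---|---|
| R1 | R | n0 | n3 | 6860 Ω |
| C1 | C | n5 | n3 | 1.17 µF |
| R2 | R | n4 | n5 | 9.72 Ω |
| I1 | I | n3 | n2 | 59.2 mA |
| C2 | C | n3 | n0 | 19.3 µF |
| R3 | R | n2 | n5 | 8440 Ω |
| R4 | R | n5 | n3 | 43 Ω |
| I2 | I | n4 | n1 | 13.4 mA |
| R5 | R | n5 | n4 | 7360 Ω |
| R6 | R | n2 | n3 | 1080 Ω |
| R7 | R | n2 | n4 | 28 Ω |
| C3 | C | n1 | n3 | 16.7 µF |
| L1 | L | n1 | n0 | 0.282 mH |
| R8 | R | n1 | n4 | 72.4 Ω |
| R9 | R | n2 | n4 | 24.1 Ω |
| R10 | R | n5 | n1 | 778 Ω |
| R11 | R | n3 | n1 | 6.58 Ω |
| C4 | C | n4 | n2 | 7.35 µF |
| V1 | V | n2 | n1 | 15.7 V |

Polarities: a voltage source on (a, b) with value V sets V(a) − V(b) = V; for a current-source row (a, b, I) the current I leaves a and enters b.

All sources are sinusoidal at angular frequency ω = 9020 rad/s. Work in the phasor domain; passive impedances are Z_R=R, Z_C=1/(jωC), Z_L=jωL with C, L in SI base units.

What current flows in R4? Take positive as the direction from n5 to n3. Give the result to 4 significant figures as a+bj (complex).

0.2177+0.01565j A

Element admittances at ω=9020 rad/s:
  Y(R1) = 0.0001458+0.000j S between n0,n3
  Y(C1) = 0.000+0.01055j S between n5,n3
  Y(R2) = 0.1029+0.000j S between n4,n5
  I1: injects 0.0592 A into n2 (from n3)
  Y(C2) = 0.000+0.1741j S between n3,n0
  Y(R3) = 0.0001185+0.000j S between n2,n5
  Y(R4) = 0.02326+0.000j S between n5,n3
  I2: injects 0.0134 A into n1 (from n4)
  Y(R5) = 0.0001359+0.000j S between n5,n4
  Y(R6) = 0.0009259+0.000j S between n2,n3
  Y(R7) = 0.03571+0.000j S between n2,n4
  Y(C3) = 0.000+0.1506j S between n1,n3
  Y(L1) = 0.000-0.3931j S between n1,n0
  Y(R8) = 0.01381+0.000j S between n1,n4
  Y(R9) = 0.04149+0.000j S between n2,n4
  Y(R10) = 0.001285+0.000j S between n5,n1
  Y(R11) = 0.1520+0.000j S between n3,n1
  Y(C4) = 0.000+0.06630j S between n4,n2
  V1: constraint V(n2)−V(n1) = 15.7
Assemble and solve the 6×6 MNA system:
  V(n1)=0.2617-0.1984j  V(n2)=15.96-0.1984j  V(n3)=0.5914-0.4476j  V(n4)=12.11+1.342j  V(n5)=9.953+0.2255j
  i(V1)=-0.3552-0.1365j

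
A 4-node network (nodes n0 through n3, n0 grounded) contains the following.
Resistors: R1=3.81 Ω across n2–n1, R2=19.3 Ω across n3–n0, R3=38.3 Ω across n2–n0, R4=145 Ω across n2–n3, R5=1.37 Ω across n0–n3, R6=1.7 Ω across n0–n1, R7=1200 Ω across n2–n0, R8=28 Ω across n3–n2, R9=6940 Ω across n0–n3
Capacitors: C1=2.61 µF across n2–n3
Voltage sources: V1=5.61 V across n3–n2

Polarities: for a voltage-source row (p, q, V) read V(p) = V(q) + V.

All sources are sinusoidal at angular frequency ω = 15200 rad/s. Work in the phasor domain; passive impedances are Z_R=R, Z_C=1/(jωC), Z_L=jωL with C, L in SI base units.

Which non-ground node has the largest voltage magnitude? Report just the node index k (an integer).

MNA unknowns: 3 node voltages V₁..V_3 plus 1 source current (V1)
R1: Y=0.2625+0.000j on G[2,1]
R2: Y=0.05181+0.000j on G[3,0]
R3: Y=0.02611+0.000j on G[2,0]
R4: Y=0.006897+0.000j on G[2,3]
C1: Y=0.000+0.03967j on G[2,3]
R5: Y=0.7299+0.000j on G[0,3]
R6: Y=0.5882+0.000j on G[0,1]
R7: Y=0.0008333+0.000j on G[2,0]
R8: Y=0.03571+0.000j on G[3,2]
R9: Y=0.0001441+0.000j on G[0,3]
V1: row V3−V2=5.61, i_V1 at 3,2
solve → V1=-1.367+0.000j, V2=-4.429+0.000j, V3=1.181+0.000j
aux → i_V1=-1.162-0.2226j

2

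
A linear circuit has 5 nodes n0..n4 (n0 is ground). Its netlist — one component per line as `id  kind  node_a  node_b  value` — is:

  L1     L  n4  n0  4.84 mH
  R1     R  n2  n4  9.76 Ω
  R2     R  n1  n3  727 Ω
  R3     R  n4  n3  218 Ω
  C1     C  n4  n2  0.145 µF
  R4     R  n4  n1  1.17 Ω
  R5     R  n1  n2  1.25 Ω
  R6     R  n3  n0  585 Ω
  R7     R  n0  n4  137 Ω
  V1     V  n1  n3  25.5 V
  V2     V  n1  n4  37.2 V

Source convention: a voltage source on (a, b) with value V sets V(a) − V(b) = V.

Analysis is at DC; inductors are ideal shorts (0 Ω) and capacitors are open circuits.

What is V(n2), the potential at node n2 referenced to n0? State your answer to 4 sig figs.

Apply KCL at each of the 4 non-ground nodes and solve the resulting linear system.
Node n1: branches {R2, R4, R5, V1, V2} → V_1 = 37.20
Node n2: branches {R1, C1, R5} → V_2 = 32.98
Node n3: branches {R2, R3, R6, V1} → V_3 = 11.70
Node n4: branches {L1, R1, R3, C1, R4, R7, V2} → V_4 = 0.000
Source currents: i(L1)=-0.02000, i(V1)=0.03859, i(V2)=-35.25

32.98 V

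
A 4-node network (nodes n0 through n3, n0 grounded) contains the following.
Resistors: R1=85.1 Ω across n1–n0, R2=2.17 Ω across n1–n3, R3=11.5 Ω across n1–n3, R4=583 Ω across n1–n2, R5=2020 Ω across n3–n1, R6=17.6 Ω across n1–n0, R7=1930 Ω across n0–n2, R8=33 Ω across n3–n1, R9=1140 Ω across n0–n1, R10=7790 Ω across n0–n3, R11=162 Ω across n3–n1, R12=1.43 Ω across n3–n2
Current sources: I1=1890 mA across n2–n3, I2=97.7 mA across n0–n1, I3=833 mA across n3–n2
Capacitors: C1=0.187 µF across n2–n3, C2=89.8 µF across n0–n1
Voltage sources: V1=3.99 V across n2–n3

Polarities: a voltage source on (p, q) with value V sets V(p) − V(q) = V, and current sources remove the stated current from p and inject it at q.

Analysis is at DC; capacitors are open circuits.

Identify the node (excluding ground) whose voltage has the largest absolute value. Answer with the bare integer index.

2

Apply KCL at each of the 3 non-ground nodes and solve the resulting linear system.
Node n1: branches {R1, I2, R2, R3, R4, R5, R6, C2, R8, R9, R11} → V_1 = 1.365
Node n2: branches {I1, I3, C1, R4, R7, R12, V1} → V_2 = 5.338
Node n3: branches {I1, R2, I3, R3, C1, R5, R8, R10, R11, R12, V1} → V_3 = 1.348
Source currents: i(V1)=-3.857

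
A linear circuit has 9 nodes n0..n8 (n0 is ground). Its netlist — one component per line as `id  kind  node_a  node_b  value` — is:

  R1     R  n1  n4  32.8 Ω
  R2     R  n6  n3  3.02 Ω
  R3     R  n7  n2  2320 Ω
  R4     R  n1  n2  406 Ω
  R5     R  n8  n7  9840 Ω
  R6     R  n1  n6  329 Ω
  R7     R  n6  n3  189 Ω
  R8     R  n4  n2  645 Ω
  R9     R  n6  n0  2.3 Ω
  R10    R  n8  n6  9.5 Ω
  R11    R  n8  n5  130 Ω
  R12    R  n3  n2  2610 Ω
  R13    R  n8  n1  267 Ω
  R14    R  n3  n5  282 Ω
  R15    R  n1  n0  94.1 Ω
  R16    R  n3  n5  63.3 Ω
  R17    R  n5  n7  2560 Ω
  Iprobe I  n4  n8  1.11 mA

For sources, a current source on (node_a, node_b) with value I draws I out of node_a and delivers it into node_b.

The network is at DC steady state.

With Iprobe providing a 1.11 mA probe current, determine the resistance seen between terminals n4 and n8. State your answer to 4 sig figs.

R_eq = 92.93 Ω

Apply KCL at each of the 8 non-ground nodes and solve the resulting linear system.
Node n1: branches {R1, R4, R6, R13, R15} → V_1 = -0.05924
Node n2: branches {R3, R4, R8, R12} → V_2 = -0.06272
Node n3: branches {R2, R7, R12, R14, R16} → V_3 = 0.001475
Node n4: branches {R1, R8, Iprobe} → V_4 = -0.09406
Node n5: branches {R11, R14, R16, R17} → V_5 = 0.003208
Node n6: branches {R2, R6, R7, R9, R10} → V_6 = 0.001448
Node n7: branches {R3, R5, R17} → V_7 = -0.02692
Node n8: branches {R5, R10, R11, R13, Iprobe} → V_8 = 0.009096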